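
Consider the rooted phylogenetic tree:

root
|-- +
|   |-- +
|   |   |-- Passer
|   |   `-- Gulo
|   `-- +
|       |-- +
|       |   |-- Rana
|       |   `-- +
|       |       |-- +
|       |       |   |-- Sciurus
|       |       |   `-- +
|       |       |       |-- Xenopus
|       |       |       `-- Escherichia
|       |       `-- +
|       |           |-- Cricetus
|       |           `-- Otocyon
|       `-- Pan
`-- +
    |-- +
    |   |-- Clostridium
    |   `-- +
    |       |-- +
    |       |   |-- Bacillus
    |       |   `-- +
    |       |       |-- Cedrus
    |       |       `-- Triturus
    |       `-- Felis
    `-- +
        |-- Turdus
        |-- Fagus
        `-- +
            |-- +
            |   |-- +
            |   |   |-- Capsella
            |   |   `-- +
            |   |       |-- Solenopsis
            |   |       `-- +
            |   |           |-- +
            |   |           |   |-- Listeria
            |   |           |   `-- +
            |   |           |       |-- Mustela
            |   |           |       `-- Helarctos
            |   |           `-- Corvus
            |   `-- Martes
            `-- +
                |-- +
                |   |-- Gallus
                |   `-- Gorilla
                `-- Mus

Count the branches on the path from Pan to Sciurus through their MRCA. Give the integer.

The MRCA of Pan and Sciurus is the node subtending ((Rana,((Sciurus,(Xenopus,Escherichia)),(Cricetus,Otocyon))),Pan).
From Pan up to that node: 1 branch. From Sciurus up to the same node: 4 branches. Total: 1 + 4 = 5.

5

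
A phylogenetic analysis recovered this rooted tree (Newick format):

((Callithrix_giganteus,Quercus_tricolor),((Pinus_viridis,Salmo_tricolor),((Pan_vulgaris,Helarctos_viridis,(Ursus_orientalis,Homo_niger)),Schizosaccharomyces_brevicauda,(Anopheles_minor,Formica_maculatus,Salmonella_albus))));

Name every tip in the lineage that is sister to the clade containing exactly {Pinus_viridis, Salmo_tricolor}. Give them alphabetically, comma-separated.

The clade containing exactly {Pinus_viridis, Salmo_tricolor} attaches to the tree at the node subtending ((Pinus_viridis,Salmo_tricolor),((Pan_vulgaris,Helarctos_viridis,(Ursus_orientalis,Homo_niger)),Schizosaccharomyces_brevicauda,(Anopheles_minor,Formica_maculatus,Salmonella_albus))).
The other lineage descending from that same node — the sister group — is ((Pan_vulgaris,Helarctos_viridis,(Ursus_orientalis,Homo_niger)),Schizosaccharomyces_brevicauda,(Anopheles_minor,Formica_maculatus,Salmonella_albus)); its 8 tips in alphabetical order are the answer.

Anopheles_minor, Formica_maculatus, Helarctos_viridis, Homo_niger, Pan_vulgaris, Salmonella_albus, Schizosaccharomyces_brevicauda, Ursus_orientalis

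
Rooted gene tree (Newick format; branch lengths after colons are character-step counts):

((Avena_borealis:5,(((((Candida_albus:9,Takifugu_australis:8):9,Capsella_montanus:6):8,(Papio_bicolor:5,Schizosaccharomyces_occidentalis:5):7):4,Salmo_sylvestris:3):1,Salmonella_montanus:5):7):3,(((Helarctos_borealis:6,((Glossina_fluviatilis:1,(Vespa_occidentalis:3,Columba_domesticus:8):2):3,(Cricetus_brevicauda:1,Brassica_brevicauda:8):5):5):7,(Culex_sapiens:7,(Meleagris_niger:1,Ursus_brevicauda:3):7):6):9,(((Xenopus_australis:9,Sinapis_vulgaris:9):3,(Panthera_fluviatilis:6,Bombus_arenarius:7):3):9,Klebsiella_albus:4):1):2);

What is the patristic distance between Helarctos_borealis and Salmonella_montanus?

39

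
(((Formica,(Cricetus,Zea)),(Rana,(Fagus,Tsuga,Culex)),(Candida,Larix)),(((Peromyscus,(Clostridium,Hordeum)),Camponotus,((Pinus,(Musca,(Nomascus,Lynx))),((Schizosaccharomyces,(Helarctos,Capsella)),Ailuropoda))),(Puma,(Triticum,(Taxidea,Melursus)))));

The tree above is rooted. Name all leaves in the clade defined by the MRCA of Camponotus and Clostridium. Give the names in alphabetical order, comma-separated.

Ailuropoda, Camponotus, Capsella, Clostridium, Helarctos, Hordeum, Lynx, Musca, Nomascus, Peromyscus, Pinus, Schizosaccharomyces

Tracing Camponotus: it sits inside ((Peromyscus,(Clostridium,Hordeum)),Camponotus,((Pinus,(Musca,(Nomascus,Lynx))),((Schizosaccharomyces,(Helarctos,Capsella)),Ailuropoda))).
Tracing Clostridium: it sits inside (Clostridium,Hordeum).
The smallest clade enclosing both is ((Peromyscus,(Clostridium,Hordeum)),Camponotus,((Pinus,(Musca,(Nomascus,Lynx))),((Schizosaccharomyces,(Helarctos,Capsella)),Ailuropoda))); the answer is its 12 terminal taxa in alphabetical order.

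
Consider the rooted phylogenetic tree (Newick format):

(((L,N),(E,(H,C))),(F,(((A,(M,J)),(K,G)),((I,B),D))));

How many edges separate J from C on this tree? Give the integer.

The MRCA of J and C is the root of the tree.
From J up to that node: 6 branches. From C up to the same node: 4 branches. Total: 6 + 4 = 10.

10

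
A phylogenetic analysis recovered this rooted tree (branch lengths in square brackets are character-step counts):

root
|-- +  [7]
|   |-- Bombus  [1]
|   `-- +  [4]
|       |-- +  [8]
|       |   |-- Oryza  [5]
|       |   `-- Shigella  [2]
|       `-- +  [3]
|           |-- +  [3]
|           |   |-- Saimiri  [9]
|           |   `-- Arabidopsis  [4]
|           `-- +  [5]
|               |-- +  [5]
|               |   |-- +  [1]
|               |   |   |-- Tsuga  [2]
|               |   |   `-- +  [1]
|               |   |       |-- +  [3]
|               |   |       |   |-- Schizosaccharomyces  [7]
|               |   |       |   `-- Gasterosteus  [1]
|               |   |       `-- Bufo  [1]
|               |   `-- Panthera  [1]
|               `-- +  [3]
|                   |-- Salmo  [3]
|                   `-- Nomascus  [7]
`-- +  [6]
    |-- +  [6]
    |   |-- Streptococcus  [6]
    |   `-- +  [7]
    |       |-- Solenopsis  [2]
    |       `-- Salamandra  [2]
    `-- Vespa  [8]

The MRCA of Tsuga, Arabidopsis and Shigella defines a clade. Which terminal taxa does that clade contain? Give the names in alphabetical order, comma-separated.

Arabidopsis, Bufo, Gasterosteus, Nomascus, Oryza, Panthera, Saimiri, Salmo, Schizosaccharomyces, Shigella, Tsuga

Tracing Tsuga: it sits inside (Tsuga,((Schizosaccharomyces,Gasterosteus),Bufo)).
Tracing Arabidopsis: it sits inside (Saimiri,Arabidopsis).
Tracing Shigella: it sits inside (Oryza,Shigella).
The smallest clade enclosing all 3 is ((Oryza,Shigella),((Saimiri,Arabidopsis),(((Tsuga,((Schizosaccharomyces,Gasterosteus),Bufo)),Panthera),(Salmo,Nomascus)))); the answer is its 11 terminal taxa in alphabetical order.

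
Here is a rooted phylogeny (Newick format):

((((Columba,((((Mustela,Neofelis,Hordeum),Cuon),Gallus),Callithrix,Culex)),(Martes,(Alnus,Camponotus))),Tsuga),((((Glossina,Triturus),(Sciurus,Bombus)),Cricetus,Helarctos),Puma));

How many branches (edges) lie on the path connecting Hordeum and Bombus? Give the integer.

13

The MRCA of Hordeum and Bombus is the root of the tree.
From Hordeum up to that node: 8 branches. From Bombus up to the same node: 5 branches. Total: 8 + 5 = 13.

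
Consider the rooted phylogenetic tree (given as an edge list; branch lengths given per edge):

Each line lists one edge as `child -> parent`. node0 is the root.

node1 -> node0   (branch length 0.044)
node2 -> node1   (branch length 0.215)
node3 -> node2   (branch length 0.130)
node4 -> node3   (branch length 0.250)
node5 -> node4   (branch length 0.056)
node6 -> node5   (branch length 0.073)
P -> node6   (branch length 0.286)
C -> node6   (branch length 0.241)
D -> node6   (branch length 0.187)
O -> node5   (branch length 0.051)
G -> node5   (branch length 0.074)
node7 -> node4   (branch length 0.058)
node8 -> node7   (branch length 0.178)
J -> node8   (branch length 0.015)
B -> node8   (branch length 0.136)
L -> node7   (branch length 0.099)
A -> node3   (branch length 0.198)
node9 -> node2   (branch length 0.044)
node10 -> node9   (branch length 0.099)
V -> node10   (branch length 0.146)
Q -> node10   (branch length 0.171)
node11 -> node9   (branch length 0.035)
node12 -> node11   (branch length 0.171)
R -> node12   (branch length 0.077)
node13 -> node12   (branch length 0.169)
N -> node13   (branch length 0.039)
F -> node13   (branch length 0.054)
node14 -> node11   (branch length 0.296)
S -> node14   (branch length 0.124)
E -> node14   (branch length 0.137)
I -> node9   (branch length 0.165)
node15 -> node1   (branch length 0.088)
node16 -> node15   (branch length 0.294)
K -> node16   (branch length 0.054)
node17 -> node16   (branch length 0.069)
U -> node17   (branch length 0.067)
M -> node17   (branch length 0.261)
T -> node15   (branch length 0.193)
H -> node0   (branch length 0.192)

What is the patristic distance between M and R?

The path runs M → … → MRCA → … → R; the MRCA is the node subtending ((((((P,C,D),O,G),((J,B),L)),A),((V,Q),((R,(N,F)),(S,E)),I)),((K,(U,M)),T)).
Branch lengths along that path: 0.261 + 0.069 + 0.294 + 0.088 + 0.215 + 0.044 + 0.035 + 0.171 + 0.077 = 1.254.

1.254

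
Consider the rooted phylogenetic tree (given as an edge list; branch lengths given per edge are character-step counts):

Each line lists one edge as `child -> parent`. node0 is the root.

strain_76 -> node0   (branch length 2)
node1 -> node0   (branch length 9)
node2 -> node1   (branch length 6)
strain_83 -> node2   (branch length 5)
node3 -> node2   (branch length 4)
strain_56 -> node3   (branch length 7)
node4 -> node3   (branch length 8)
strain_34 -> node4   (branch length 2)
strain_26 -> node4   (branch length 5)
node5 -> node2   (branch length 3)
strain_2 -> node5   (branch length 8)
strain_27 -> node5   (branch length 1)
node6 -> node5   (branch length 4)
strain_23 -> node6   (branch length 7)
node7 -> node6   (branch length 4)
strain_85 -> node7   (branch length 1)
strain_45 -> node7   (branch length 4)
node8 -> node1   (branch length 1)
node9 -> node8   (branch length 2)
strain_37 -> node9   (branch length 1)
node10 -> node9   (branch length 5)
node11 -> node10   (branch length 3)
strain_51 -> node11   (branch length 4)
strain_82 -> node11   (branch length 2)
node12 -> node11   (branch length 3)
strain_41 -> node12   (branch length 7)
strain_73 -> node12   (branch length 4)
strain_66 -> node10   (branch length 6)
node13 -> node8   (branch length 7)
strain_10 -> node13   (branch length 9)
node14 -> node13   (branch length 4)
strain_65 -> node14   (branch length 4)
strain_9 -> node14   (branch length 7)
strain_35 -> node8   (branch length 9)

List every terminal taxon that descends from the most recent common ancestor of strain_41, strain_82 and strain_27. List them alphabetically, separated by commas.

Tracing strain_41: it sits inside (strain_41,strain_73).
Tracing strain_82: it sits inside (strain_51,strain_82,(strain_41,strain_73)).
Tracing strain_27: it sits inside (strain_2,strain_27,(strain_23,(strain_85,strain_45))).
The smallest clade enclosing all 3 is ((strain_83,(strain_56,(strain_34,strain_26)),(strain_2,strain_27,(strain_23,(strain_85,strain_45)))),((strain_37,((strain_51,strain_82,(strain_41,strain_73)),strain_66)),(strain_10,(strain_65,strain_9)),strain_35)); the answer is its 19 terminal taxa in alphabetical order.

strain_10, strain_2, strain_23, strain_26, strain_27, strain_34, strain_35, strain_37, strain_41, strain_45, strain_51, strain_56, strain_65, strain_66, strain_73, strain_82, strain_83, strain_85, strain_9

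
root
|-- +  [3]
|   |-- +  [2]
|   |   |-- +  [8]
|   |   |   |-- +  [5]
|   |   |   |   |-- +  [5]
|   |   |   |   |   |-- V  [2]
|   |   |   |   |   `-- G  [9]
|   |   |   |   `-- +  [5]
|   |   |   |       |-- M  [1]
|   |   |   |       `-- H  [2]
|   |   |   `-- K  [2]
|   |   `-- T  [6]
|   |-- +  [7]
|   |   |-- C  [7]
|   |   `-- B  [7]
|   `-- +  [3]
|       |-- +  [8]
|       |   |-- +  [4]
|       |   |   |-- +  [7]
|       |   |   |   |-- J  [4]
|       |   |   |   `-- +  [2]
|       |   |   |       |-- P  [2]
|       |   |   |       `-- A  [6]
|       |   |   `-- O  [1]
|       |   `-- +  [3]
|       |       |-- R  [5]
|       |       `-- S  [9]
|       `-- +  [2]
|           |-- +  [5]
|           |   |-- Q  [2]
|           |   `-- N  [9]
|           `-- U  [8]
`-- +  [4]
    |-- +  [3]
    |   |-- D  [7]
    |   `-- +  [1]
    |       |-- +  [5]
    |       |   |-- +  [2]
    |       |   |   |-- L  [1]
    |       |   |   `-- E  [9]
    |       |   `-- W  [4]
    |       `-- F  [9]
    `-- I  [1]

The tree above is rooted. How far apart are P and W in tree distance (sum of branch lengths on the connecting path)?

The path runs P → … → MRCA → … → W; the MRCA is the root of the tree.
Branch lengths along that path: 2 + 2 + 7 + 4 + 8 + 3 + 3 + 4 + 3 + 1 + 5 + 4 = 46.

46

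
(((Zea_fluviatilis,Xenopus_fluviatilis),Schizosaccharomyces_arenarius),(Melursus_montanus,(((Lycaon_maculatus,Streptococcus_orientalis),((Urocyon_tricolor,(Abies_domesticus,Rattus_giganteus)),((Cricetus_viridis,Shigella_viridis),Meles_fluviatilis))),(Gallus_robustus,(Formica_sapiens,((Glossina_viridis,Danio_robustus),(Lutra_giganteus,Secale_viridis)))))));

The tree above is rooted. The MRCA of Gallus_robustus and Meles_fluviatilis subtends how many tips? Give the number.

14

The MRCA of Gallus_robustus and Meles_fluviatilis is the node subtending (((Lycaon_maculatus,Streptococcus_orientalis),((Urocyon_tricolor,(Abies_domesticus,Rattus_giganteus)),((Cricetus_viridis,Shigella_viridis),Meles_fluviatilis))),(Gallus_robustus,(Formica_sapiens,((Glossina_viridis,Danio_robustus),(Lutra_giganteus,Secale_viridis))))).
That clade contains 14 terminal taxa: Abies_domesticus, Cricetus_viridis, Danio_robustus, Formica_sapiens, Gallus_robustus, Glossina_viridis, Lutra_giganteus, Lycaon_maculatus, Meles_fluviatilis, Rattus_giganteus, Secale_viridis, Shigella_viridis, Streptococcus_orientalis, Urocyon_tricolor.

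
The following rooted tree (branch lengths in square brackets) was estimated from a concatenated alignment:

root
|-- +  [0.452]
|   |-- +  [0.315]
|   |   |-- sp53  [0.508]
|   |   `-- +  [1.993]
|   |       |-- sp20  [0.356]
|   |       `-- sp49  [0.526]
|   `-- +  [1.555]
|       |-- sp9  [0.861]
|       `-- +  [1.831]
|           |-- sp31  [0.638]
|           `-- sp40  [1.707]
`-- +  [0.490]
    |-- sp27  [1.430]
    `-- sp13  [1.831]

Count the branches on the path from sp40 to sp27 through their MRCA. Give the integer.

The MRCA of sp40 and sp27 is the root of the tree.
From sp40 up to that node: 4 branches. From sp27 up to the same node: 2 branches. Total: 4 + 2 = 6.

6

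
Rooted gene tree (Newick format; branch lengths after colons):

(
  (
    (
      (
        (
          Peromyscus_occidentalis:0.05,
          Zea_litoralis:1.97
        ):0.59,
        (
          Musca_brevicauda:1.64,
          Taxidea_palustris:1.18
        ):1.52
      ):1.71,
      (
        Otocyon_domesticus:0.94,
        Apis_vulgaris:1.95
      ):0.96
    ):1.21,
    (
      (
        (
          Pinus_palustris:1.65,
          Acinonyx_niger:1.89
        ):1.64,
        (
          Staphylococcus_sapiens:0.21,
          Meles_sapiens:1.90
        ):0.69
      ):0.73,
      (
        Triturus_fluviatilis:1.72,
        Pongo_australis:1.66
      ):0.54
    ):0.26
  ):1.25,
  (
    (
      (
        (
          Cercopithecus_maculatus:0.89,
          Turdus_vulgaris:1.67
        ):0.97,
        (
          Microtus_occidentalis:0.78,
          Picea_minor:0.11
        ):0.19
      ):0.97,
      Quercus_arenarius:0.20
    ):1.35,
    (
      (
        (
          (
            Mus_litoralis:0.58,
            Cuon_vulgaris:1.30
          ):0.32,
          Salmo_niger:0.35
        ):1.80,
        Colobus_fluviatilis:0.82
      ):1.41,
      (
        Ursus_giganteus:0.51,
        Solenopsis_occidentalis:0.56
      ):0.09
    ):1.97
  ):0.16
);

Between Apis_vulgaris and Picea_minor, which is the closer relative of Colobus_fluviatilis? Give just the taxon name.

Picea_minor

The MRCA of Colobus_fluviatilis and Picea_minor subtends ((((Cercopithecus_maculatus,Turdus_vulgaris),(Microtus_occidentalis,Picea_minor)),Quercus_arenarius),((((Mus_litoralis,Cuon_vulgaris),Salmo_niger),Colobus_fluviatilis),(Ursus_giganteus,Solenopsis_occidentalis))) (11 taxa).
The MRCA of Colobus_fluviatilis and Apis_vulgaris is the root, subtending the entire tree (23 taxa).
The first is nested inside the second, so Colobus_fluviatilis shares a more recent common ancestor with Picea_minor.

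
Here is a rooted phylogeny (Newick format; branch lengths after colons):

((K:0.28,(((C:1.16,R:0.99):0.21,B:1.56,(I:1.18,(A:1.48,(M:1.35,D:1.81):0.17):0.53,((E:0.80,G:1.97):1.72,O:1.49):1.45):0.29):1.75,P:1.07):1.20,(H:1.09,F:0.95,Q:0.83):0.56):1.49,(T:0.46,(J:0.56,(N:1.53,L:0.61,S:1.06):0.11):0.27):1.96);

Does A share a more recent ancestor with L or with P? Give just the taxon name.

P

The MRCA of A and P subtends (((C,R),B,(I,(A,(M,D)),((E,G),O))),P) (11 taxa).
The MRCA of A and L is the root, subtending the entire tree (20 taxa).
The first is nested inside the second, so A shares a more recent common ancestor with P.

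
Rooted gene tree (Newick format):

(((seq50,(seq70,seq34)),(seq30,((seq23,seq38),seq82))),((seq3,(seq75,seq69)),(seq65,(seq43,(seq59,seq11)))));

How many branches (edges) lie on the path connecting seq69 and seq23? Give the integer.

9

The MRCA of seq69 and seq23 is the root of the tree.
From seq69 up to that node: 4 branches. From seq23 up to the same node: 5 branches. Total: 4 + 5 = 9.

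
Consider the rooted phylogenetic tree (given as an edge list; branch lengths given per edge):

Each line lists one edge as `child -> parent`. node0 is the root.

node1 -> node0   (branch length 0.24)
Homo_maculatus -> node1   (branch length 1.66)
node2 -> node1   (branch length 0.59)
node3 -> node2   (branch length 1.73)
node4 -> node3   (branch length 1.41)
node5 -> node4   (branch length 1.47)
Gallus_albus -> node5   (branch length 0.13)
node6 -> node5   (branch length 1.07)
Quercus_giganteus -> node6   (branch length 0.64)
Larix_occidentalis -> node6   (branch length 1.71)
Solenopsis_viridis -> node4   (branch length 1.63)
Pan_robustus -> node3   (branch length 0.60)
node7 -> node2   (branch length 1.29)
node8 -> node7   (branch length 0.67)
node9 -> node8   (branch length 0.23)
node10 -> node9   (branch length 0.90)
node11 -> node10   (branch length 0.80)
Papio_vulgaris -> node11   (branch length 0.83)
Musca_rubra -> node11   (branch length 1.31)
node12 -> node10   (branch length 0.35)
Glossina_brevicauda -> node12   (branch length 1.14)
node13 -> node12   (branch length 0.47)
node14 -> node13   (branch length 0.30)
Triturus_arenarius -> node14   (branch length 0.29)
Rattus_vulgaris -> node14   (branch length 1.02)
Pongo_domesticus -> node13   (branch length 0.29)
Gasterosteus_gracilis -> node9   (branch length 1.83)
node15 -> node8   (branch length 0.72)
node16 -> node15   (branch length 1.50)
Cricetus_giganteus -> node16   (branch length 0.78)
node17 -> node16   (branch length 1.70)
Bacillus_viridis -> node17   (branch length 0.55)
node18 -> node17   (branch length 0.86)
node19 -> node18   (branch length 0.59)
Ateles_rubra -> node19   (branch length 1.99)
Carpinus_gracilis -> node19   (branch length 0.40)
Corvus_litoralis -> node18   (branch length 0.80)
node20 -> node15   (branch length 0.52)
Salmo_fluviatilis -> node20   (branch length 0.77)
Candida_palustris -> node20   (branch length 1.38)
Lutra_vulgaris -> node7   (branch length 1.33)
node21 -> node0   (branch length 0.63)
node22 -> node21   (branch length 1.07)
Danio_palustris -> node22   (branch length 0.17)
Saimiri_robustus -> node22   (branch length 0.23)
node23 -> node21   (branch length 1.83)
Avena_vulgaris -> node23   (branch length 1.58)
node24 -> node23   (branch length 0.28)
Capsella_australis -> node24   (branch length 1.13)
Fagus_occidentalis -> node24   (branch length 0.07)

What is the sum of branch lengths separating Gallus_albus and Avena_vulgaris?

The path runs Gallus_albus → … → MRCA → … → Avena_vulgaris; the MRCA is the root of the tree.
Branch lengths along that path: 0.13 + 1.47 + 1.41 + 1.73 + 0.59 + 0.24 + 0.63 + 1.83 + 1.58 = 9.61.

9.61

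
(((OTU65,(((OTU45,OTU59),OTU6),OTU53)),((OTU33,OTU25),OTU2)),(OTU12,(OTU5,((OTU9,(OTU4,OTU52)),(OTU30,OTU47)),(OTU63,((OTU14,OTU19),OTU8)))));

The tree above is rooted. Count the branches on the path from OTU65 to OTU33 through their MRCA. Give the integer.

The MRCA of OTU65 and OTU33 is the node subtending ((OTU65,(((OTU45,OTU59),OTU6),OTU53)),((OTU33,OTU25),OTU2)).
From OTU65 up to that node: 2 branches. From OTU33 up to the same node: 3 branches. Total: 2 + 3 = 5.

5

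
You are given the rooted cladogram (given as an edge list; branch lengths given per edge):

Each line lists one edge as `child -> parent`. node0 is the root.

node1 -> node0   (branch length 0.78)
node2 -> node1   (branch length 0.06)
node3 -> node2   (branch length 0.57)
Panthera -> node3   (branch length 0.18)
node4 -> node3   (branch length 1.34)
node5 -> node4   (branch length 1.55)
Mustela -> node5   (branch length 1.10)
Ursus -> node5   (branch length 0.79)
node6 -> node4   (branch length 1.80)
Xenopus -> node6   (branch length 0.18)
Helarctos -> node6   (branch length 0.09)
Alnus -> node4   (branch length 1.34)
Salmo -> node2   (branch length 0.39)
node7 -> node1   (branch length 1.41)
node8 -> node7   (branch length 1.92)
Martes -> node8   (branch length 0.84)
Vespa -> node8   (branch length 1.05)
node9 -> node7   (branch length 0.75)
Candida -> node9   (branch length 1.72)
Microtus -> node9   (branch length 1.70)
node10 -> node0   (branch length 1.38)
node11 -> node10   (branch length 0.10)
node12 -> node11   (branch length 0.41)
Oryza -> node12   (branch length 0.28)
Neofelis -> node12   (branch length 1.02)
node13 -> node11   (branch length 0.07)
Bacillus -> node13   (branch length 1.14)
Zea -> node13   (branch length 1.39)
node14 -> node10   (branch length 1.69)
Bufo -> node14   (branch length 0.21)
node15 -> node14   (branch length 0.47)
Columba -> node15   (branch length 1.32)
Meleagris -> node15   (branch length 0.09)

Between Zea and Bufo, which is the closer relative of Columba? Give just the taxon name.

The MRCA of Columba and Bufo subtends (Bufo,(Columba,Meleagris)) (3 taxa).
The MRCA of Columba and Zea subtends (((Oryza,Neofelis),(Bacillus,Zea)),(Bufo,(Columba,Meleagris))) (7 taxa).
The first is nested inside the second, so Columba shares a more recent common ancestor with Bufo.

Bufo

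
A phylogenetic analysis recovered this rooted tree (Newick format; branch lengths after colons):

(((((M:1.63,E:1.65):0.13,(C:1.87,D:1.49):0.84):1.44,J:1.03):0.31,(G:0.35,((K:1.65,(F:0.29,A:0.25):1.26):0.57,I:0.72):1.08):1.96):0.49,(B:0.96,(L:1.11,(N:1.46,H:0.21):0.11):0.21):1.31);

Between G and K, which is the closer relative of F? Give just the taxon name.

K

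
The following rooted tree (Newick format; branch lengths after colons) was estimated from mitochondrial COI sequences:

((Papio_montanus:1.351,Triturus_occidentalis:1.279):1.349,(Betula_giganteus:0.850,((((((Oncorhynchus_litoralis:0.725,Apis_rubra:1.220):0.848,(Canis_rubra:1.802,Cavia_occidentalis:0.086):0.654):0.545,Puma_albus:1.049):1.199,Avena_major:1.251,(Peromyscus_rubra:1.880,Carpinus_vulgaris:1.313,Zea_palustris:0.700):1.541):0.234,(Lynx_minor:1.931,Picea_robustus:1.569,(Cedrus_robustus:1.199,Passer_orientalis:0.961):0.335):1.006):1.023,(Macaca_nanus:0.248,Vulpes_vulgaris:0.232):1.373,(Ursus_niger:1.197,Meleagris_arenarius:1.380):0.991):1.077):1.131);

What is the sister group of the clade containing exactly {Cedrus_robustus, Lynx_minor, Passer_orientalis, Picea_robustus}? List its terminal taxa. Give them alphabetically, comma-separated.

Apis_rubra, Avena_major, Canis_rubra, Carpinus_vulgaris, Cavia_occidentalis, Oncorhynchus_litoralis, Peromyscus_rubra, Puma_albus, Zea_palustris

The clade containing exactly {Cedrus_robustus, Lynx_minor, Passer_orientalis, Picea_robustus} attaches to the tree at the node subtending (((((Oncorhynchus_litoralis,Apis_rubra),(Canis_rubra,Cavia_occidentalis)),Puma_albus),Avena_major,(Peromyscus_rubra,Carpinus_vulgaris,Zea_palustris)),(Lynx_minor,Picea_robustus,(Cedrus_robustus,Passer_orientalis))).
The other lineage descending from that same node — the sister group — is ((((Oncorhynchus_litoralis,Apis_rubra),(Canis_rubra,Cavia_occidentalis)),Puma_albus),Avena_major,(Peromyscus_rubra,Carpinus_vulgaris,Zea_palustris)); its 9 tips in alphabetical order are the answer.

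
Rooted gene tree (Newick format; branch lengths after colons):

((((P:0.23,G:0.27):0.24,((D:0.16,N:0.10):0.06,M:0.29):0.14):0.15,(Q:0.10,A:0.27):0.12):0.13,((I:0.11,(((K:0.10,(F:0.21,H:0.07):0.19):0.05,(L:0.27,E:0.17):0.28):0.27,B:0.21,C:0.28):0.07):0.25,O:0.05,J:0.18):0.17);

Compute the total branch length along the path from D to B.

1.34

The path runs D → … → MRCA → … → B; the MRCA is the root of the tree.
Branch lengths along that path: 0.16 + 0.06 + 0.14 + 0.15 + 0.13 + 0.17 + 0.25 + 0.07 + 0.21 = 1.34.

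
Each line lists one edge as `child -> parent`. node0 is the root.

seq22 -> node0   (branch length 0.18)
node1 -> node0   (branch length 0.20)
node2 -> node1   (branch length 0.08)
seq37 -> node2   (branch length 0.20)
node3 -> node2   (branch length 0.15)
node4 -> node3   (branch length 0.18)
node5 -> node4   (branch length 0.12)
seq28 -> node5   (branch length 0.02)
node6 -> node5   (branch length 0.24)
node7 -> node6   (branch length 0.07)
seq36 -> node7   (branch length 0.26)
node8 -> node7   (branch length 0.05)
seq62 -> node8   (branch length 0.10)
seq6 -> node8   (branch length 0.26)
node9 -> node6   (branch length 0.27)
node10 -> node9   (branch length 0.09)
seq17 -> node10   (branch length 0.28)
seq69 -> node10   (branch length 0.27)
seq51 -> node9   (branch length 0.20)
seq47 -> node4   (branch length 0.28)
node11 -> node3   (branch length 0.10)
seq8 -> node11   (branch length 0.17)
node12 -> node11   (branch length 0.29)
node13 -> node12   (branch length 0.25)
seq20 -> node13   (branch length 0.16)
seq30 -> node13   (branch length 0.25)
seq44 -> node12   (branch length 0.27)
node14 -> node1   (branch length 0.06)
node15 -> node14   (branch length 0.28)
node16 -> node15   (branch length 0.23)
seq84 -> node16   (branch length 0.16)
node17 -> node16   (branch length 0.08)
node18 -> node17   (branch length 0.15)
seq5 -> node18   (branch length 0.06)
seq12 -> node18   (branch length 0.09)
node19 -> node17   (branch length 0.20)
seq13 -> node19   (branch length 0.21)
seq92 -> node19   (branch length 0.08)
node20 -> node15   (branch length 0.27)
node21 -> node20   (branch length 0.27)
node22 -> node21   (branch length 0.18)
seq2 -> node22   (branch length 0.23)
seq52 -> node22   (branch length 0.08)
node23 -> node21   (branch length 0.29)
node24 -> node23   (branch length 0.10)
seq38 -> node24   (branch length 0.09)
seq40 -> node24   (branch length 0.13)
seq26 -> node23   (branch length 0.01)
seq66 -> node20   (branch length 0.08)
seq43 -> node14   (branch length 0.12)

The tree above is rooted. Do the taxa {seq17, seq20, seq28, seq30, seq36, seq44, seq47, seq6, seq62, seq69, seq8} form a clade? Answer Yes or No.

The MRCA of the listed taxa subtends (((seq28,((seq36,(seq62,seq6)),((seq17,seq69),seq51))),seq47),(seq8,((seq20,seq30),seq44))).
That clade also contains seq51, which is not in the proposed group, so the group is not monophyletic.

No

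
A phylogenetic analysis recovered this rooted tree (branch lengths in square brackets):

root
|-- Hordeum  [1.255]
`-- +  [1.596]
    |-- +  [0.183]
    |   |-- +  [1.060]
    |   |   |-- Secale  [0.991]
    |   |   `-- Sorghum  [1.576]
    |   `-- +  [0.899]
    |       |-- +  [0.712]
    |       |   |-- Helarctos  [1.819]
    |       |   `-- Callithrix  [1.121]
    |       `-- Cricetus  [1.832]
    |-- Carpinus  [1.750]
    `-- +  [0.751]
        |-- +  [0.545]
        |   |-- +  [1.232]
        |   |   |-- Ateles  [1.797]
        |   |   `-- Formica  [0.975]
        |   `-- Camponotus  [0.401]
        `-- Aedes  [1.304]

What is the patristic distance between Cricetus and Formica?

The path runs Cricetus → … → MRCA → … → Formica; the MRCA is the node subtending (((Secale,Sorghum),((Helarctos,Callithrix),Cricetus)),Carpinus,(((Ateles,Formica),Camponotus),Aedes)).
Branch lengths along that path: 1.832 + 0.899 + 0.183 + 0.751 + 0.545 + 1.232 + 0.975 = 6.417.

6.417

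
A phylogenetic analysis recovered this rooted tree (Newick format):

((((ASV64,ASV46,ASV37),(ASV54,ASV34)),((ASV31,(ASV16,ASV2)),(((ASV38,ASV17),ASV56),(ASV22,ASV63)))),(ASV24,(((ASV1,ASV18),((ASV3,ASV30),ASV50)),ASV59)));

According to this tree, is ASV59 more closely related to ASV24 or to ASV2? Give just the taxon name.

The MRCA of ASV59 and ASV24 subtends (ASV24,(((ASV1,ASV18),((ASV3,ASV30),ASV50)),ASV59)) (7 taxa).
The MRCA of ASV59 and ASV2 is the root, subtending the entire tree (20 taxa).
The first is nested inside the second, so ASV59 shares a more recent common ancestor with ASV24.

ASV24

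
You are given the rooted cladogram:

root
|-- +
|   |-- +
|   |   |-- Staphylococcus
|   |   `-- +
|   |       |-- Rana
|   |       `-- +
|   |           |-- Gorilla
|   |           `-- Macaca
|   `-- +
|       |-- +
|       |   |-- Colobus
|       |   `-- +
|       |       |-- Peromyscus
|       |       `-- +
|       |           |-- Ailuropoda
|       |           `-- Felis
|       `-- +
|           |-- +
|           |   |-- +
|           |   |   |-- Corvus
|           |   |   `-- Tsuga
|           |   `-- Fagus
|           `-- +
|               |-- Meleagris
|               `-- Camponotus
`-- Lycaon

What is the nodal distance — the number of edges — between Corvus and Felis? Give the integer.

8

The MRCA of Corvus and Felis is the node subtending ((Colobus,(Peromyscus,(Ailuropoda,Felis))),(((Corvus,Tsuga),Fagus),(Meleagris,Camponotus))).
From Corvus up to that node: 4 branches. From Felis up to the same node: 4 branches. Total: 4 + 4 = 8.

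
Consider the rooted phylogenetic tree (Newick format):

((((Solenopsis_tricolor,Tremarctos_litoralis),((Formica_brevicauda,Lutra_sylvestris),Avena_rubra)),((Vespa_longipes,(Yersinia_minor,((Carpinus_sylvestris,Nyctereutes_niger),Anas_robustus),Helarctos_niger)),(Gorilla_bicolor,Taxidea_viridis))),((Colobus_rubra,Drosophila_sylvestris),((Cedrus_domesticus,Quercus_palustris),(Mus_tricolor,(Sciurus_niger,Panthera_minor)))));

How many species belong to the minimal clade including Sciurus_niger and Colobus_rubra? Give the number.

The MRCA of Sciurus_niger and Colobus_rubra is the node subtending ((Colobus_rubra,Drosophila_sylvestris),((Cedrus_domesticus,Quercus_palustris),(Mus_tricolor,(Sciurus_niger,Panthera_minor)))).
That clade contains 7 terminal taxa: Cedrus_domesticus, Colobus_rubra, Drosophila_sylvestris, Mus_tricolor, Panthera_minor, Quercus_palustris, Sciurus_niger.

7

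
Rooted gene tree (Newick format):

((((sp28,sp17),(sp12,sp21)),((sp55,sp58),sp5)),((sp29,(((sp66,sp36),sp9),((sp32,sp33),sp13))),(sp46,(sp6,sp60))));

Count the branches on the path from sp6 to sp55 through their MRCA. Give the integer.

The MRCA of sp6 and sp55 is the root of the tree.
From sp6 up to that node: 4 branches. From sp55 up to the same node: 4 branches. Total: 4 + 4 = 8.

8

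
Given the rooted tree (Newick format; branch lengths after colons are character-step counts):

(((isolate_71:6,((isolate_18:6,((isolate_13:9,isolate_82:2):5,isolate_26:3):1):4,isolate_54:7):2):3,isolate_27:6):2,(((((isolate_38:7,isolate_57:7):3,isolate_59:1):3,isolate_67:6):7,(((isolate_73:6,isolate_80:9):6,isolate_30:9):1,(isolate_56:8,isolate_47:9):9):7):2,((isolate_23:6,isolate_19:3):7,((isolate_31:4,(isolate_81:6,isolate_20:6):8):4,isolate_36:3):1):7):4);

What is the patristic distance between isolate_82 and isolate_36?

The path runs isolate_82 → … → MRCA → … → isolate_36; the MRCA is the root of the tree.
Branch lengths along that path: 2 + 5 + 1 + 4 + 2 + 3 + 2 + 4 + 7 + 1 + 3 = 34.

34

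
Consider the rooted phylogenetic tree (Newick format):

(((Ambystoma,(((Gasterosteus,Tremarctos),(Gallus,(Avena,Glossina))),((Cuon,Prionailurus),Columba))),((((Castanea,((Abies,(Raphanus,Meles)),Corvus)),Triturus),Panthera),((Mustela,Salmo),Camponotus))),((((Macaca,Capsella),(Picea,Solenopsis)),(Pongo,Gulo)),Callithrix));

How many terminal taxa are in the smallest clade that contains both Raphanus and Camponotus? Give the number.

The MRCA of Raphanus and Camponotus is the node subtending ((((Castanea,((Abies,(Raphanus,Meles)),Corvus)),Triturus),Panthera),((Mustela,Salmo),Camponotus)).
That clade contains 10 terminal taxa: Abies, Camponotus, Castanea, Corvus, Meles, Mustela, Panthera, Raphanus, Salmo, Triturus.

10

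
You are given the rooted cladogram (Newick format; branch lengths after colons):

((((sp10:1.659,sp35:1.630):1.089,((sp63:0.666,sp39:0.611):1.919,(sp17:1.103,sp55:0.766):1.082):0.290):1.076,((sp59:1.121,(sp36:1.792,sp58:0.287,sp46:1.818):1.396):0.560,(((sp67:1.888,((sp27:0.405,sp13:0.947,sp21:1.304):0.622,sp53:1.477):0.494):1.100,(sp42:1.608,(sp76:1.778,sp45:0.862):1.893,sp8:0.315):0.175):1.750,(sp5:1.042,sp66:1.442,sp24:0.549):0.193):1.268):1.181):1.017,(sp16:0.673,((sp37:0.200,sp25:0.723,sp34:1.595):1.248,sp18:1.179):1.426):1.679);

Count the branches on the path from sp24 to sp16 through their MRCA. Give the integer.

The MRCA of sp24 and sp16 is the root of the tree.
From sp24 up to that node: 5 branches. From sp16 up to the same node: 2 branches. Total: 5 + 2 = 7.

7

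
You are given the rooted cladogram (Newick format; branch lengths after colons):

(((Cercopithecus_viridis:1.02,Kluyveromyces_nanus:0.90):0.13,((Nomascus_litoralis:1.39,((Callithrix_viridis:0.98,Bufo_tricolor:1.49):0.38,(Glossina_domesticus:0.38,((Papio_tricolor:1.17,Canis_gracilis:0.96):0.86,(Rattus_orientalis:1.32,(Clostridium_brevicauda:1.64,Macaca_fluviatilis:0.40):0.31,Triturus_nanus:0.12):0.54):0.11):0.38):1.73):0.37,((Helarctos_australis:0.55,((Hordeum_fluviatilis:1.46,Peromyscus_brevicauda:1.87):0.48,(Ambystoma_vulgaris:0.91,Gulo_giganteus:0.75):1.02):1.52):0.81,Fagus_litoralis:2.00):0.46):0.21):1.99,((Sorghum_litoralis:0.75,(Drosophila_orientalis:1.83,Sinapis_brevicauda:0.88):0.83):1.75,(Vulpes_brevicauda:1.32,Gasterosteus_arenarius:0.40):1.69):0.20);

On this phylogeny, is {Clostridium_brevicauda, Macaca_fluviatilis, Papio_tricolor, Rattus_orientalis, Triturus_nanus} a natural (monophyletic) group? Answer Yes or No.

The MRCA of the listed taxa subtends ((Papio_tricolor,Canis_gracilis),(Rattus_orientalis,(Clostridium_brevicauda,Macaca_fluviatilis),Triturus_nanus)).
That clade also contains Canis_gracilis, which is not in the proposed group, so the group is not monophyletic.

No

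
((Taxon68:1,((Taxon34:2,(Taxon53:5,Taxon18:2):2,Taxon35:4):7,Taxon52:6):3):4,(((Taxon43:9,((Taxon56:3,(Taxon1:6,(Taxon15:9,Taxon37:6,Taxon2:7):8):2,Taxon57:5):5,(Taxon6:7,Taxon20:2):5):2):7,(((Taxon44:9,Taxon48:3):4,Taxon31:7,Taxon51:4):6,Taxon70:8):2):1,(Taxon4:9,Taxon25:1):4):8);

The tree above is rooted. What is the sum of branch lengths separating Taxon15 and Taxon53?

The path runs Taxon15 → … → MRCA → … → Taxon53; the MRCA is the root of the tree.
Branch lengths along that path: 9 + 8 + 2 + 5 + 2 + 7 + 1 + 8 + 4 + 3 + 7 + 2 + 5 = 63.

63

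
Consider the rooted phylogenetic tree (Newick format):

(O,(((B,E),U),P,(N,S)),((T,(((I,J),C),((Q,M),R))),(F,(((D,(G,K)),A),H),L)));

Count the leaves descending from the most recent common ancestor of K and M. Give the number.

The MRCA of K and M is the node subtending ((T,(((I,J),C),((Q,M),R))),(F,(((D,(G,K)),A),H),L)).
That clade contains 14 terminal taxa: A, C, D, F, G, H, I, J, K, L, M, Q, R, T.

14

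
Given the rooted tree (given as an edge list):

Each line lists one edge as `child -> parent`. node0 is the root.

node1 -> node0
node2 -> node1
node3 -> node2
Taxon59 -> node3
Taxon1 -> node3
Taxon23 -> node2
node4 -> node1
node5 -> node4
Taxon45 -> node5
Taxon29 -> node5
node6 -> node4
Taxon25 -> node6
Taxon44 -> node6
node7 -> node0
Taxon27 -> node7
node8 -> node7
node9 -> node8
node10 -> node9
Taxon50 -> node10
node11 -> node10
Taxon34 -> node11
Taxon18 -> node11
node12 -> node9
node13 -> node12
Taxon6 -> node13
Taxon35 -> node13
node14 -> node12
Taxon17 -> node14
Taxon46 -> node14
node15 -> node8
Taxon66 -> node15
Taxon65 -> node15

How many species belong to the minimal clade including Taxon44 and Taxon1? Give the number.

The MRCA of Taxon44 and Taxon1 is the node subtending (((Taxon59,Taxon1),Taxon23),((Taxon45,Taxon29),(Taxon25,Taxon44))).
That clade contains 7 terminal taxa: Taxon1, Taxon23, Taxon25, Taxon29, Taxon44, Taxon45, Taxon59.

7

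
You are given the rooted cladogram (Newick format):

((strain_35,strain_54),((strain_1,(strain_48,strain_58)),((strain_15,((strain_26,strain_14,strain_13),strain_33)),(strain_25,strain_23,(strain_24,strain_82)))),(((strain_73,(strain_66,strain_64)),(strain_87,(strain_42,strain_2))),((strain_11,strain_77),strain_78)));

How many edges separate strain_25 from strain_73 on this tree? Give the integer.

The MRCA of strain_25 and strain_73 is the root of the tree.
From strain_25 up to that node: 4 branches. From strain_73 up to the same node: 4 branches. Total: 4 + 4 = 8.

8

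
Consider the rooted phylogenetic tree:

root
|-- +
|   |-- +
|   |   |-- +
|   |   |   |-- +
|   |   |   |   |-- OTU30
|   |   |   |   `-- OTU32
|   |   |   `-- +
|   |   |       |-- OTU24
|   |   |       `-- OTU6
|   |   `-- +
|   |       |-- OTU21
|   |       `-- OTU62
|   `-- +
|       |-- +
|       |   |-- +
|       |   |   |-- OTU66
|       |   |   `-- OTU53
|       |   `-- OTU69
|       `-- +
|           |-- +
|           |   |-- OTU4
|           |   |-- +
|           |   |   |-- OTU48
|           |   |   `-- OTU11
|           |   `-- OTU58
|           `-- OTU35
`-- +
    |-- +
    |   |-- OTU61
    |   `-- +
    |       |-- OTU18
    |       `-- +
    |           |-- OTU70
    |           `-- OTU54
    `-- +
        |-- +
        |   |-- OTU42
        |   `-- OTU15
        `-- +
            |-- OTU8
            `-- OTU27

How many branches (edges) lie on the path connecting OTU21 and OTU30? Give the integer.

5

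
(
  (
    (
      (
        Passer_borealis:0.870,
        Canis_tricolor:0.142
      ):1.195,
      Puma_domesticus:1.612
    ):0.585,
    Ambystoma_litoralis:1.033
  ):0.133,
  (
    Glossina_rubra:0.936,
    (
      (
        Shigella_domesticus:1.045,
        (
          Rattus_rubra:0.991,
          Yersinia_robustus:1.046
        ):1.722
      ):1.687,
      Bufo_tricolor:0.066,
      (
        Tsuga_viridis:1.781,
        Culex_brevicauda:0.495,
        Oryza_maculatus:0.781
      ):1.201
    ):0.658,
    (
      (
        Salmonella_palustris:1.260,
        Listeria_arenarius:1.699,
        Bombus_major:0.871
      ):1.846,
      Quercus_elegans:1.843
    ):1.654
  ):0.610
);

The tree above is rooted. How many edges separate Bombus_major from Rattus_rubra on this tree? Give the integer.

The MRCA of Bombus_major and Rattus_rubra is the node subtending (Glossina_rubra,((Shigella_domesticus,(Rattus_rubra,Yersinia_robustus)),Bufo_tricolor,(Tsuga_viridis,Culex_brevicauda,Oryza_maculatus)),((Salmonella_palustris,Listeria_arenarius,Bombus_major),Quercus_elegans)).
From Bombus_major up to that node: 3 branches. From Rattus_rubra up to the same node: 4 branches. Total: 3 + 4 = 7.

7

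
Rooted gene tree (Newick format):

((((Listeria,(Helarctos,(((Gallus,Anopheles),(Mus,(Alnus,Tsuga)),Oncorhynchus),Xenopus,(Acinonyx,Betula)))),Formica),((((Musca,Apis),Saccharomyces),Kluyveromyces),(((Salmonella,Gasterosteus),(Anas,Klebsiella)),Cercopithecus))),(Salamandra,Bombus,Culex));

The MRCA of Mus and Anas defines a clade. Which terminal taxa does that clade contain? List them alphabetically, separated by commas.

Acinonyx, Alnus, Anas, Anopheles, Apis, Betula, Cercopithecus, Formica, Gallus, Gasterosteus, Helarctos, Klebsiella, Kluyveromyces, Listeria, Mus, Musca, Oncorhynchus, Saccharomyces, Salmonella, Tsuga, Xenopus

Tracing Mus: it sits inside (Mus,(Alnus,Tsuga)).
Tracing Anas: it sits inside (Anas,Klebsiella).
The smallest clade enclosing both is (((Listeria,(Helarctos,(((Gallus,Anopheles),(Mus,(Alnus,Tsuga)),Oncorhynchus),Xenopus,(Acinonyx,Betula)))),Formica),((((Musca,Apis),Saccharomyces),Kluyveromyces),(((Salmonella,Gasterosteus),(Anas,Klebsiella)),Cercopithecus))); the answer is its 21 terminal taxa in alphabetical order.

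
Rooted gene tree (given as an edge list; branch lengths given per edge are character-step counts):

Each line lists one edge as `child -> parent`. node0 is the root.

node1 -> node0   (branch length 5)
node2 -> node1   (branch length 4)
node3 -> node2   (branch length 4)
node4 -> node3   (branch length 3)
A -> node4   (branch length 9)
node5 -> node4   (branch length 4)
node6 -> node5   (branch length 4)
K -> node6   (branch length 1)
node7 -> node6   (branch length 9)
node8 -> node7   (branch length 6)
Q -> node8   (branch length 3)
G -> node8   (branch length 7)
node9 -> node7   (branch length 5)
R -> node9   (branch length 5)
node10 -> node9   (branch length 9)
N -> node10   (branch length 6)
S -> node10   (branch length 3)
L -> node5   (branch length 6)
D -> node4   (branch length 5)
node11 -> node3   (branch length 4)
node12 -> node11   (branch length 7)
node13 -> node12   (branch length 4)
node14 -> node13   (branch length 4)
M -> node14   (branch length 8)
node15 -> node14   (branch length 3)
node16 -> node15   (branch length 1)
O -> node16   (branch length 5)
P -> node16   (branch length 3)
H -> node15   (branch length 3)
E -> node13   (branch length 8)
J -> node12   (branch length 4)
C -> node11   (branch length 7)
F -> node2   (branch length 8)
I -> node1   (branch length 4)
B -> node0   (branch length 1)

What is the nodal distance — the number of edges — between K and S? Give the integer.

The MRCA of K and S is the node subtending (K,((Q,G),(R,(N,S)))).
From K up to that node: 1 branch. From S up to the same node: 4 branches. Total: 1 + 4 = 5.

5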